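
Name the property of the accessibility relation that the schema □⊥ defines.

emptiness of R: ∀x ∀y ¬Rxy

□⊥ is valid iff no world has any successor (otherwise □⊥ fails at any world with one).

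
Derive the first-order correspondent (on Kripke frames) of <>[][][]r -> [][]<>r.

forall x forall y forall z ((xRy & x R^2 z) -> exists w (y R^3 w & zRw))

This is a Sahlqvist (Geach-type) schema ◇^1□^3r → □^2◇^1r.
Minimal-valuation argument: fix x; take any y with xR^1y and any z with xR^2z. Set V(r) to the set of worlds R-reachable from y in exactly 3 steps. Then □^3r holds at y, so the antecedent holds at x; validity forces ◇^1r at z, giving a w with zR^1w and yR^3w.
First-order correspondent: forall x forall y forall z ((xRy & x R^2 z) -> exists w (y R^3 w & zRw)).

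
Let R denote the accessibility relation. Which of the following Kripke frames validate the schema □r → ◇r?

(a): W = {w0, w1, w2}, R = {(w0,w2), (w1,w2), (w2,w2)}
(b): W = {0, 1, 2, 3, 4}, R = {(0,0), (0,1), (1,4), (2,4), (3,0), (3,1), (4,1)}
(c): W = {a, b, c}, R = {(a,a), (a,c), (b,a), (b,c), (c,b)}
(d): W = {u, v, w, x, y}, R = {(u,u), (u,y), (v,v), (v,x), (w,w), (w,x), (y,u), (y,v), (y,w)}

The schema corresponds to seriality: ∀x ∃y Rxy.
(a): satisfies the condition.
(b): satisfies the condition.
(c): satisfies the condition.
(d): fails — world x has no successor.

(a), (b), (c)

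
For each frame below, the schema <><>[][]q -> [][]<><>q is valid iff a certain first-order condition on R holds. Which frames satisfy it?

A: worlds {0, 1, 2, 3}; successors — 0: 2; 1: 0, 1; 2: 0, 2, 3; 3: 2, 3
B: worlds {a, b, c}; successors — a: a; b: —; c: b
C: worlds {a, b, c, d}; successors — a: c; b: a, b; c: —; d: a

Frame correspondent (Sahlqvist): forall x forall y forall z ((x R^2 y & x R^2 z) -> exists w (y R^2 w & z R^2 w)) — i.e. a generalized confluence (Geach) condition.
A: condition met.
B: condition met.
C: fails — bR²a, bR²a but no w with aR²w and aR²w.
Valid on: A, B.

A, B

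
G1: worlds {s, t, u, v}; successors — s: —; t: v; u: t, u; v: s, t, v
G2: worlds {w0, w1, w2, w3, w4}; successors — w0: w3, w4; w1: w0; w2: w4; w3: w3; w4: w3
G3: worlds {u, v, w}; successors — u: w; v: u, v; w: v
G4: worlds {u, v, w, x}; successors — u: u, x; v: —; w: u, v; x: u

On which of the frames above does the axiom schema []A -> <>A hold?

Frame correspondent (Sahlqvist): forall x exists y Rxy — i.e. seriality.
G1: fails — world s has no successor.
G2: holds.
G3: holds.
G4: fails — world v has no successor.
Valid on: G2, G3.

G2, G3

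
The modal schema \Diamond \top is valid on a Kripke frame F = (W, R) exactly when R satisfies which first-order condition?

This is a form of the D axiom.
Its frame correspondent is seriality — \forall x \exists y Rxy.

seriality: \forall x \exists y Rxy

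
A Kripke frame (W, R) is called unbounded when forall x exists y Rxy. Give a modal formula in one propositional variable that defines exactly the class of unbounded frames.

This is seriality; the standard corresponding axiom is D: □p → ◇p.
Suppose □p→◇p is valid. At any x set V(p)=W. Then □p at x, so ◇p at x, so x has a successor.

□p → ◇p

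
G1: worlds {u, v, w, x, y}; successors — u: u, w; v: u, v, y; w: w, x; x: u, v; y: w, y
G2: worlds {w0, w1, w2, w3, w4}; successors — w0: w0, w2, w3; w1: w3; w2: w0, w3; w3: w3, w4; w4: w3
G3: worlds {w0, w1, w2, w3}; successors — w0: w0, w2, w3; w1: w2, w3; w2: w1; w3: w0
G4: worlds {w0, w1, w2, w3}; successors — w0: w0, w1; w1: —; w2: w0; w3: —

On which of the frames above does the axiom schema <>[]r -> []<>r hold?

G2

The schema corresponds to convergence: forall x forall y forall z (Rxy & Rxz -> exists w (Ryw & Rzw)).
G1: fails — Rww and Rwx but w and x have no common successor.
G2: satisfies the condition.
G3: fails — Rw0w2 and Rw0w0 but w2 and w0 have no common successor.
G4: fails — Rw0w1 and Rw0w1 but w1 and w1 have no common successor.
Valid on: G2.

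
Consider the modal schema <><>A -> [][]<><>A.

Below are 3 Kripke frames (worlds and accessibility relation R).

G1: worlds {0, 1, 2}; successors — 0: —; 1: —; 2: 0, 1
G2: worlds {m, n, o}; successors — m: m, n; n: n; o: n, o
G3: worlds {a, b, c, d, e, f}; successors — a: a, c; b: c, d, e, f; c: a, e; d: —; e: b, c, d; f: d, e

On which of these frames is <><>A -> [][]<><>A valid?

G1

The schema corresponds to a generalized confluence (Geach) condition: forall x forall y forall z ((x R^2 y & x R^2 z) -> exists w (y = w & z R^2 w)).
G1: condition met.
G2: fails — mR²m, mR²n but no w with m=w and nR²w.
G3: fails — aR²e, aR²c but no w with e=w and cR²w.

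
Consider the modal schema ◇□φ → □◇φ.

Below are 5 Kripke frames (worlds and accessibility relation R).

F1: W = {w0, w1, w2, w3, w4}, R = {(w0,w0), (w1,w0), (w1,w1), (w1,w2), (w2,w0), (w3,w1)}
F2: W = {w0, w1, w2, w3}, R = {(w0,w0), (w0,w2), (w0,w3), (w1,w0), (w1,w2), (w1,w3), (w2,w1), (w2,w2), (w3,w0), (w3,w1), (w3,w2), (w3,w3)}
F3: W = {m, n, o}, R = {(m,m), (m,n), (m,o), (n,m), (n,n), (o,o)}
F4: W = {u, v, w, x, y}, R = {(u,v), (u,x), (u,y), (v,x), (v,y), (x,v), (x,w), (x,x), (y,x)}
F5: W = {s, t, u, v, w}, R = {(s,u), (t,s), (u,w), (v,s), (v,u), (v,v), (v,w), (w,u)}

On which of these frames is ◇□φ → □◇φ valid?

This is the axiom for convergence; its first-order frame correspondent is ∀x ∀y ∀z (Rxy ∧ Rxz → ∃w (Ryw ∧ Rzw)).
F1: condition met.
F2: condition met.
F3: fails — Rmo and Rmn but o and n have no common successor.
F4: fails — Rxw and Rxw but w and w have no common successor.
F5: fails — Rvw and Rvu but w and u have no common successor.
Valid on: F1, F2.

F1, F2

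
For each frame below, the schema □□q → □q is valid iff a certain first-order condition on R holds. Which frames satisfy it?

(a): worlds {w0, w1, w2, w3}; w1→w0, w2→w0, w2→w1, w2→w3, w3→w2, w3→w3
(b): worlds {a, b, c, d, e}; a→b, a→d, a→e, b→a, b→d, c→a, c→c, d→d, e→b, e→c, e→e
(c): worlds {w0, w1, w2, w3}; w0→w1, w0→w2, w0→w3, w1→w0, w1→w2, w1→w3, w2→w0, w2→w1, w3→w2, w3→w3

The schema corresponds to density: ∀x ∀y (Rxy → ∃z (Rxz ∧ Rzy)).
(a): fails — Rw1w0 but no z with Rw1z and Rzw0.
(b): fails — Rba but no z with Rbz and Rza.
(c): satisfies the condition.
Valid on: (c).

(c)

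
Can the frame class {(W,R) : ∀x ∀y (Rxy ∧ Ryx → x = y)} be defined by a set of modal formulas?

No

If a class were modally definable it would be closed under surjective bounded morphisms (Goldblatt–Thomason).
The 6-cycle (worlds s,t,u,v,w,x with s→t→u→v→w→x→s) is antisymmetric. Sending even-indexed worlds to s and odd-indexed worlds to t is a surjective bounded morphism onto the two-world frame with s↔t, which is not antisymmetric.
Hence antisymmetry is not modally definable.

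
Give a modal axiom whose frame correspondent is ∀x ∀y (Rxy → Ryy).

This is shift-reflexivity; the standard corresponding axiom is T□: □(□ψ → ψ).

□(□ψ → ψ)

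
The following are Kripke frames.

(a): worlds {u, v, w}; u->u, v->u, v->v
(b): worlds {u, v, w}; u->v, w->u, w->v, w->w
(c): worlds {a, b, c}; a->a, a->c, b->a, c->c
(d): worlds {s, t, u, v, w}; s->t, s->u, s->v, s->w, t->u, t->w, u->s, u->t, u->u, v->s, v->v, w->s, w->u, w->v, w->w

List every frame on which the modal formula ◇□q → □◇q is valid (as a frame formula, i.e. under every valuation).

This is the axiom for convergence; its first-order frame correspondent is ∀x ∀y ∀z (Rxy ∧ Rxz → ∃w (Ryw ∧ Rzw)).
(a): condition met.
(b): fails — Ruv and Ruv but v and v have no common successor.
(c): condition met.
(d): fails — Rsv and Rst but v and t have no common successor.

(a), (c)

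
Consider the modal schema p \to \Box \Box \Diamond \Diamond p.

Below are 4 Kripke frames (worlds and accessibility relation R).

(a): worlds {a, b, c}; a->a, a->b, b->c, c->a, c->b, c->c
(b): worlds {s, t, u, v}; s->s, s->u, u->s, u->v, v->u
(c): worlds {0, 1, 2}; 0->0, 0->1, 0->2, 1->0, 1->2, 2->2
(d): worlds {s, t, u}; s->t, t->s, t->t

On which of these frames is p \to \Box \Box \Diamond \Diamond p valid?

(a), (b), (d)

This is the axiom for a generalized confluence (Geach) condition; its first-order frame correspondent is \forall x \forall z (x R^2 z \to \exists w (x = w \wedge z R^2 w)).
(a): satisfies the condition.
(b): satisfies the condition.
(c): fails — 0R²2 but no w with 0=w and 2R²w.
(d): satisfies the condition.
Valid on: (a), (b), (d).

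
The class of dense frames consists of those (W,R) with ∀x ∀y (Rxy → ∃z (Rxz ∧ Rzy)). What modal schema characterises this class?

□□ψ → □ψ

The condition is density. The C4 schema □□ψ → □ψ defines it.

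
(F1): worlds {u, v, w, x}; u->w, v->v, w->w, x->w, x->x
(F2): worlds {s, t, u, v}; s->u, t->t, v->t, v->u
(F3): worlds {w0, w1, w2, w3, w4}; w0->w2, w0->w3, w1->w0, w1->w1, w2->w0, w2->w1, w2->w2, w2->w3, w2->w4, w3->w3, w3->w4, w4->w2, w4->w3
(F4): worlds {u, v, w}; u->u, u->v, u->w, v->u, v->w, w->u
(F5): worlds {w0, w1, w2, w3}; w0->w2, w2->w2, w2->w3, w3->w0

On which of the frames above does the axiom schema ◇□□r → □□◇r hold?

This is the axiom for a generalized confluence (Geach) condition; its first-order frame correspondent is ∀x ∀y ∀z ((xRy ∧ xR²z) → ∃w (yR²w ∧ zRw)).
(F1): condition met.
(F2): fails — vRu, vR²t but no w with uR²w and tRw.
(F3): fails — w0Rw3, w0R²w1 but no w with w3R²w and w1Rw.
(F4): condition met.
(F5): fails — w2Rw3, w2R²w3 but no w with w3R²w and w3Rw.
Valid on: (F1), (F4).

(F1), (F4)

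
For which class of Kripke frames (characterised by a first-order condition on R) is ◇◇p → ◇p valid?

Equivalently (dual form): □p → □□p.
Suppose □p→□□p is valid. Take Rxy, Ryz and set V(p)={w : Rxw}. Then □p at x, so □□p at x, so □p at y, so p at z, i.e. Rxz.

transitivity: ∀x ∀y ∀z (Rxy ∧ Ryz → Rxz)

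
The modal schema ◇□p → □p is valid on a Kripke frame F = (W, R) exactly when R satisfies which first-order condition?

the Euclidean property: ∀x ∀y ∀z (Rxy ∧ Rxz → Ryz)

Equivalently (dual form): ◇p → □◇p.
Suppose ◇p→□◇p is valid. Take Rxy, Rxz and set V(p)={y}. Then ◇p at x, so □◇p at x, so ◇p at z, so some w with Rzw has p; w=y, i.e. Rzy. By symmetry of the argument, Ryz.
The converse is a direct semantic check.
So the correspondent is the Euclidean property.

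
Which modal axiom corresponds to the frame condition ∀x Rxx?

□p → p

The condition is reflexivity. The T schema □p → p defines it.
Suppose □p→p is valid. At any x set V(p)={w : Rxw}. Then □p holds at x, so p holds at x, i.e. Rxx.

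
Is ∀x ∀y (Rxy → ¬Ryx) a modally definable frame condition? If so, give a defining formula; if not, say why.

Any modally definable frame class is closed under surjective bounded morphisms.
The 3-cycle (worlds a,b,c with a→b→c→a) is asymmetric. Mapping every world to a single reflexive point • is a surjective bounded morphism, and the reflexive point is not asymmetric (R•• but asymmetry requires ¬R••).
Hence asymmetry is not modally definable.

Not modally definable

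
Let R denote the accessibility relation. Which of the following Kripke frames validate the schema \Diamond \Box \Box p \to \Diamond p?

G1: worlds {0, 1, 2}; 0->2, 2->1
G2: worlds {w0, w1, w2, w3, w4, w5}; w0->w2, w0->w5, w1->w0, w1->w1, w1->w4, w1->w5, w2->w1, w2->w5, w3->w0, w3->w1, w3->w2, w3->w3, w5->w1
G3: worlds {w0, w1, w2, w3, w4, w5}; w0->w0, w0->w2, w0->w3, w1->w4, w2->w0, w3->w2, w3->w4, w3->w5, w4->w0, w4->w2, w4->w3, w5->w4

G3

Frame correspondent (Sahlqvist): \forall x \forall y (xRy \to \exists w (y R^2 w \wedge xRw)) — i.e. a generalized confluence (Geach) condition.
G1: fails — 0R2 but no w with 2R²w and 0Rw.
G2: fails — w1Rw4 but no w with w4R²w and w1Rw.
G3: satisfies the condition.
Valid on: G3.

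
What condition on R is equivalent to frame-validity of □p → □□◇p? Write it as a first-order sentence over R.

This is a Sahlqvist (Geach-type) schema ◇^0□^1p → □^2◇^1p.
First-order correspondent: ∀x ∀z (xR²z → ∃w (xRw ∧ zRw)).

∀x ∀z (xR²z → ∃w (xRw ∧ zRw))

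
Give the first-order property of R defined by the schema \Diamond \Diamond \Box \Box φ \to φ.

\forall x \forall y (x R^2 y \to \exists w (y R^2 w \wedge x = w))

This is a Sahlqvist (Geach-type) schema ◇^2□^2φ → □^0◇^0φ.
Minimal-valuation argument: fix x; take any y with xR^2y and any z with xR^0z. Set V(φ) to the set of worlds R-reachable from y in exactly 2 steps. Then □^2φ holds at y, so the antecedent holds at x; validity forces ◇^0φ at z, giving a w with zR^0w and yR^2w.
First-order correspondent: \forall x \forall y (x R^2 y \to \exists w (y R^2 w \wedge x = w)).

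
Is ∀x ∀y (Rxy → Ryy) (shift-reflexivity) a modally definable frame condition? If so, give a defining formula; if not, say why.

Yes: it is shift-reflexivity, defined by the T□ schema □(□r → r).
Suppose □(□r→r) is valid. Take Rxy and set V(r)={w : Ryw}. Then at y, □r holds; since □(□r→r) at x, □r→r at y, so r at y, i.e. Ryy.

Definable; □(□r → r) defines it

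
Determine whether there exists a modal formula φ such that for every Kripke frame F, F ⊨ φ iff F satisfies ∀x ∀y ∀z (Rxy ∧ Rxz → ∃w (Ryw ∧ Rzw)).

Yes, by ◇□p → □◇p

The condition is convergence. A defining modal formula is ◇□p → □◇p.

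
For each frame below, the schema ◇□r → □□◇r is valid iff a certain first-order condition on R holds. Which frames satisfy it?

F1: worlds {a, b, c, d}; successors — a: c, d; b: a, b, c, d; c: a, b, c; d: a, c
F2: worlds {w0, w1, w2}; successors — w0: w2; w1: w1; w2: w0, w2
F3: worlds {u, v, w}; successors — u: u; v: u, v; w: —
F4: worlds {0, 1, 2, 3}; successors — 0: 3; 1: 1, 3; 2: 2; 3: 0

F1, F2, F3

Frame correspondent (Sahlqvist): ∀x ∀y ∀z ((xRy ∧ xR²z) → ∃w (yRw ∧ zRw)) — i.e. a generalized confluence (Geach) condition.
F1: holds.
F2: holds.
F3: holds.
F4: fails — 0R3, 0R²0 but no w with 3Rw and 0Rw.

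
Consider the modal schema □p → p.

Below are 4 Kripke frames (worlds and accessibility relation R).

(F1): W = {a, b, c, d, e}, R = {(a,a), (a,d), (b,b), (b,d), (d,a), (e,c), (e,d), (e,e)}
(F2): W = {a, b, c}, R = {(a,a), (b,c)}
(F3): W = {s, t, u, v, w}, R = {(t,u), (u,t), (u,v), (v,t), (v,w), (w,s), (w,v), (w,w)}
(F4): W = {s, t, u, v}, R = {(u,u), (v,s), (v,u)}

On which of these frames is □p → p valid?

none

This is the axiom for reflexivity; its first-order frame correspondent is ∀x Rxx.
(F1): fails — world c does not see itself.
(F2): fails — world b does not see itself.
(F3): fails — world s does not see itself.
(F4): fails — world s does not see itself.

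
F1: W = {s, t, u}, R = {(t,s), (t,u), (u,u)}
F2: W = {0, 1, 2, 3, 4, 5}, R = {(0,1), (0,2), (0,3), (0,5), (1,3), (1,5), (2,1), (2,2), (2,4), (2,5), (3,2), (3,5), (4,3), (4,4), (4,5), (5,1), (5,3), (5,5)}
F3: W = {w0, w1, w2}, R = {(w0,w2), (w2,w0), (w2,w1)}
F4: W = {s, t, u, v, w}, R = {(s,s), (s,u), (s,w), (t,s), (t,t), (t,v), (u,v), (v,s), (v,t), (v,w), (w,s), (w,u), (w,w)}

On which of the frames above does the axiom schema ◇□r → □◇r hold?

The schema corresponds to convergence: ∀x ∀y ∀z (Rxy ∧ Rxz → ∃w (Ryw ∧ Rzw)).
F1: fails — Rtu and Rts but u and s have no common successor.
F2: ✓.
F3: fails — Rw2w0 and Rw2w1 but w0 and w1 have no common successor.
F4: fails — Rsw and Rsu but w and u have no common successor.
Valid on: F2.

F2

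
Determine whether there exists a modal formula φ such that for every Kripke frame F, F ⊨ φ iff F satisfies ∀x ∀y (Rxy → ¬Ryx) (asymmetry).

Modal frame validity is preserved under surjective bounded morphisms.
The 5-cycle (worlds a,b,c,d,e with a→b→c→d→e→a) is asymmetric. Mapping every world to a single reflexive point • is a surjective bounded morphism, and the reflexive point is not asymmetric (R•• but asymmetry requires ¬R••).
So the class is not modally definable.

No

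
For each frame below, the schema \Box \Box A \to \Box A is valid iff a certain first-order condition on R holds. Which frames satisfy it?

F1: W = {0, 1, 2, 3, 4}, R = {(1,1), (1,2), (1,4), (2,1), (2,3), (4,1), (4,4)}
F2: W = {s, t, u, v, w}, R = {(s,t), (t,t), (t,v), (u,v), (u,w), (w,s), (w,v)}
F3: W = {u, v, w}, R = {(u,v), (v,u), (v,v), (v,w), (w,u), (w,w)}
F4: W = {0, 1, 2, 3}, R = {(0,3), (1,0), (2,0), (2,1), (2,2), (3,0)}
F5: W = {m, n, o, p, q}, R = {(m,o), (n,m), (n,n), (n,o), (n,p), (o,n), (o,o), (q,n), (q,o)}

This is the axiom for density; its first-order frame correspondent is \forall x \forall y (Rxy \to \exists z (Rxz \wedge Rzy)).
F1: fails — R23 but no z with R2z and Rz3.
F2: fails — Ruw but no z with Ruz and Rzw.
F3: satisfies the condition.
F4: fails — R10 but no z with R1z and Rz0.
F5: satisfies the condition.
Valid on: F3, F5.

F3, F5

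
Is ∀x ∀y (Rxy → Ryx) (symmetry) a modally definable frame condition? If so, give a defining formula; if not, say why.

Yes: it is symmetry, defined by the B schema q → □◇q.
Suppose q→□◇q is valid. Take Rxy and set V(q)={x}. Then q at x, so □◇q at x, so ◇q at y, so some z with Ryz has q; z=x, i.e. Ryx.

Yes, by q → □◇q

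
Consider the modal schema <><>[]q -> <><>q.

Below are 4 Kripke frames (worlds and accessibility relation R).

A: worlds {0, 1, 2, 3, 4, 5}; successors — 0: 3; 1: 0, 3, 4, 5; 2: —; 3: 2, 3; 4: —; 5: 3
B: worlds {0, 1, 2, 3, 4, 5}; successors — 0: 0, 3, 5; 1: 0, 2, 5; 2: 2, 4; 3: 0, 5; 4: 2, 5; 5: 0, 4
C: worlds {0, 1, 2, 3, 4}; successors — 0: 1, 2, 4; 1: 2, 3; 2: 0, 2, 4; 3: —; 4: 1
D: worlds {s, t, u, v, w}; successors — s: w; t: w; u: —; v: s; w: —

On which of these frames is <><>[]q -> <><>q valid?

B

This is the axiom for a generalized confluence (Geach) condition; its first-order frame correspondent is forall x forall y (x R^2 y -> exists w (yRw & x R^2 w)).
A: fails — 0R²2 but no w with 2Rw and 0R²w.
B: holds.
C: fails — 0R²3 but no w with 3Rw and 0R²w.
D: fails — vR²w but no w* with wRw* and vR²w*.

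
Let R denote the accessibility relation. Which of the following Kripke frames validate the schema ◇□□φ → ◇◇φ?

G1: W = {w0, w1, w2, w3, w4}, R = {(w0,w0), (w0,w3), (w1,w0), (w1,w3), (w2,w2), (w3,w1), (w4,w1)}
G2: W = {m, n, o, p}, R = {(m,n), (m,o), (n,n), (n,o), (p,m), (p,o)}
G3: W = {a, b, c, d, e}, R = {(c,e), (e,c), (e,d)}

G1

The schema corresponds to a generalized confluence (Geach) condition: ∀x ∀y (xRy → ∃w (yR²w ∧ xR²w)).
G1: condition met.
G2: fails — mRo but no w with oR²w and mR²w.
G3: fails — cRe but no w with eR²w and cR²w.
Valid on: G1.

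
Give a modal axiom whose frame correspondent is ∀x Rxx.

The condition is reflexivity. The T schema □ψ → ψ defines it.
Suppose □ψ→ψ is valid. At any x set V(ψ)={w : Rxw}. Then □ψ holds at x, so ψ holds at x, i.e. Rxx.

□ψ → ψ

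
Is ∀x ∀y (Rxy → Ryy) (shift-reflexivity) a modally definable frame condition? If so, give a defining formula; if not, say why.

Definable; □(□p → p) defines it

Yes: it is shift-reflexivity, defined by the T□ schema □(□p → p).
Suppose □(□p→p) is valid. Take Rxy and set V(p)={w : Ryw}. Then at y, □p holds; since □(□p→p) at x, □p→p at y, so p at y, i.e. Ryy.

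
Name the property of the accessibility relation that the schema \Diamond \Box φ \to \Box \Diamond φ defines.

Suppose ◇□φ→□◇φ is valid. Take Rxy, Rxz and set V(φ)={w : Ryw}. Then □φ at y so ◇□φ at x, so □◇φ at x, so ◇φ at z, giving w with Rzw and Ryw.
The converse is a direct semantic check.
So the correspondent is convergence.

convergence: \forall x \forall y \forall z (Rxy \wedge Rxz \to \exists w (Ryw \wedge Rzw))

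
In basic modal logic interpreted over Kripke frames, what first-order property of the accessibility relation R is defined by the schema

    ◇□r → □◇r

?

convergence: ∀x ∀y ∀z (Rxy ∧ Rxz → ∃w (Ryw ∧ Rzw))

This is the .2 axiom.
It corresponds to convergence: ∀x ∀y ∀z (Rxy ∧ Rxz → ∃w (Ryw ∧ Rzw)).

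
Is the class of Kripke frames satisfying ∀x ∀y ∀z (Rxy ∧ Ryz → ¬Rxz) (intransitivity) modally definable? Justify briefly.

Modal frame validity is preserved under surjective bounded morphisms.
The 3-cycle (worlds s,t,u with s→t→u→s) is intransitive. Mapping every world to a single reflexive point • is a surjective bounded morphism; the reflexive point is not intransitive (R••∧R•• but R••).
So no modal formula (or set of formulas) defines exactly the intransitive frames.

No — not modally definable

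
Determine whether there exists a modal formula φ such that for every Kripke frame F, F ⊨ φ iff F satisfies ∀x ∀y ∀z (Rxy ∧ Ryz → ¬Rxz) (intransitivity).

No

Modal frame validity is preserved under surjective bounded morphisms.
The 7-cycle (worlds a,b,c,d,e,f,g with a→b→c→d→e→f→g→a) is intransitive. Mapping every world to a single reflexive point • is a surjective bounded morphism; the reflexive point is not intransitive (R••∧R•• but R••).
So the class is not modally definable.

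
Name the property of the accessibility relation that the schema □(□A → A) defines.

This is the T□ axiom.
Its frame correspondent is shift-reflexivity — ∀x ∀y (Rxy → Ryy).

shift-reflexivity: ∀x ∀y (Rxy → Ryy)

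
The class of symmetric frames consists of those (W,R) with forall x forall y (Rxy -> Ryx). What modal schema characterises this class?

The condition is symmetry. The B schema r → □◇r defines it.
Suppose r→□◇r is valid. Take Rxy and set V(r)={x}. Then r at x, so □◇r at x, so ◇r at y, so some z with Ryz has r; z=x, i.e. Ryx.

r → □◇r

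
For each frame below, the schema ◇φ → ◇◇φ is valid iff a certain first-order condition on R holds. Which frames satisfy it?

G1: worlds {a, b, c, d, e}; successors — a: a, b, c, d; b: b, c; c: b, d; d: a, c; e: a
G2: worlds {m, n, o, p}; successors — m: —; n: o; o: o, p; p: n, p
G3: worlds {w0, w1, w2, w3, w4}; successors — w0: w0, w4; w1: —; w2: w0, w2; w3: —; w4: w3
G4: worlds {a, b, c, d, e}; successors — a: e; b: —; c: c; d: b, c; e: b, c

G2

This is the axiom for a generalized confluence (Geach) condition; its first-order frame correspondent is ∀x ∀y (xRy → ∃w (y = w ∧ xR²w)).
G1: fails — cRd but no w with d=w and cR²w.
G2: satisfies the condition.
G3: fails — w4Rw3 but no w with w3=w and w4R²w.
G4: fails — aRe but no w with e=w and aR²w.
Valid on: G2.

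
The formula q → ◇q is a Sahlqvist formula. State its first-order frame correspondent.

reflexivity

This is frame-equivalent to □q → q (substitute ¬q for q and contrapose).
Suppose □q→q is valid. At any x set V(q)={w : Rxw}. Then □q holds at x, so q holds at x, i.e. Rxx.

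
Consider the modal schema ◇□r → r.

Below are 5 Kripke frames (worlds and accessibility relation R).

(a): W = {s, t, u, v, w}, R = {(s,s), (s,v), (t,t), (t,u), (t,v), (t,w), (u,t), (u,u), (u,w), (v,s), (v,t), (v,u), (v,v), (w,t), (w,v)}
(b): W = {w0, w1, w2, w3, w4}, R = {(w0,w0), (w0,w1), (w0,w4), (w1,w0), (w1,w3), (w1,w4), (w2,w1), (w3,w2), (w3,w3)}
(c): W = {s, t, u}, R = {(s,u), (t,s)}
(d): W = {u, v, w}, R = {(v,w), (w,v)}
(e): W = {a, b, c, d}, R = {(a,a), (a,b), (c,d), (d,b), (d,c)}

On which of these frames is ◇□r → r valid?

The schema corresponds to symmetry: ∀x ∀y (Rxy → Ryx).
(a): fails — Ruw but not Rwu.
(b): fails — Rw0w4 but not Rw4w0.
(c): fails — Rsu but not Rus.
(d): condition met.
(e): fails — Rab but not Rba.

(d)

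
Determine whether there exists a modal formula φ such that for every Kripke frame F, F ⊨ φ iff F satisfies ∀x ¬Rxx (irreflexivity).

No

Any modally definable frame class is closed under surjective bounded morphisms.
The 3-cycle (worlds w0,w1,w2 with w0→w1→w2→w0) is irreflexive, and the map sending every world to a single reflexive point • is a surjective bounded morphism (forth: every edge maps to (•,•); back: every world has a successor). So any modal formula valid on the 3-cycle is also valid on the reflexive point, which is not irreflexive.
Hence irreflexivity is not modally definable.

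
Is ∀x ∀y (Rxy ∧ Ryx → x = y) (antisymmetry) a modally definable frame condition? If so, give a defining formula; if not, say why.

Modal frame validity is preserved under surjective bounded morphisms.
The 4-cycle (worlds s,t,u,v with s→t→u→v→s) is antisymmetric. Sending even-indexed worlds to s and odd-indexed worlds to t is a surjective bounded morphism onto the two-world frame with s↔t, which is not antisymmetric.
Hence antisymmetry is not modally definable.

Not definable by any modal formula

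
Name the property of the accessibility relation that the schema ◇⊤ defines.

This is a form of the D axiom.
It corresponds to seriality: ∀x ∃y Rxy.

Seriality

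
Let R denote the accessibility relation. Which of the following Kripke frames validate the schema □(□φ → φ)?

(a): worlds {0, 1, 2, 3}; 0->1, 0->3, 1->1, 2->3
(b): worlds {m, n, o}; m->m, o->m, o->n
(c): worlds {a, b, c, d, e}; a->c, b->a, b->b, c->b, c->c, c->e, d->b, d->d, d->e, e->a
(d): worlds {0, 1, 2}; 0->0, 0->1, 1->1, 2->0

This is the axiom for shift-reflexivity; its first-order frame correspondent is ∀x ∀y (Rxy → Ryy).
(a): fails — R23 but not R33.
(b): fails — Ron but not Rnn.
(c): fails — Rde but not Ree.
(d): satisfies the condition.

(d)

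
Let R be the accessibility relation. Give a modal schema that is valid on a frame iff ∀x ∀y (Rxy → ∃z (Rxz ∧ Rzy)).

This is density; the standard corresponding axiom is C4: □□q → □q.
Suppose □□q→□q is valid. Take Rxy and set V(q)={w : xR²w}. Then □□q at x, so □q at x, so q at y, i.e. ∃z(Rxz∧Rzy).

□□q → □q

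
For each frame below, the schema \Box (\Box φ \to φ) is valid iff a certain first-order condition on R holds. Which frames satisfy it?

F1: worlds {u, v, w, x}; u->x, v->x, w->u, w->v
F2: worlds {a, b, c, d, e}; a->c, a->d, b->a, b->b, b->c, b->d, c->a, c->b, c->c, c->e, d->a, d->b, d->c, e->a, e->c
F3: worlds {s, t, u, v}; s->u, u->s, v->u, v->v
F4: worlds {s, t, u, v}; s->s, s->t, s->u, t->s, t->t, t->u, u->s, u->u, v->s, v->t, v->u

Frame correspondent (Sahlqvist): \forall x \forall y (Rxy \to Ryy) — i.e. shift-reflexivity.
F1: fails — Rvx but not Rxx.
F2: fails — Rea but not Raa.
F3: fails — Rsu but not Ruu.
F4: ✓.
Valid on: F4.

F4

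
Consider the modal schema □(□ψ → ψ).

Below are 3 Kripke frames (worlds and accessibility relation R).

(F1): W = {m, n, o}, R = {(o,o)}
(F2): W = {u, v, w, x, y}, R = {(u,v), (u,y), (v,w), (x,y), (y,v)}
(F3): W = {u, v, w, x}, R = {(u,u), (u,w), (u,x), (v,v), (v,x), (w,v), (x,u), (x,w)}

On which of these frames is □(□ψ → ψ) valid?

(F1)

This is the axiom for shift-reflexivity; its first-order frame correspondent is ∀x ∀y (Rxy → Ryy).
(F1): ✓.
(F2): fails — Ruv but not Rvv.
(F3): fails — Rxw but not Rww.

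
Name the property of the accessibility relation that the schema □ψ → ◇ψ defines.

seriality

Suppose □ψ→◇ψ is valid. At any x set V(ψ)=W. Then □ψ at x, so ◇ψ at x, so x has a successor.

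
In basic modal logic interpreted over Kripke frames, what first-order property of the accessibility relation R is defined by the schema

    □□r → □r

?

density: ∀x ∀y (Rxy → ∃z (Rxz ∧ Rzy))

Suppose □□r→□r is valid. Take Rxy and set V(r)={w : xR²w}. Then □□r at x, so □r at x, so r at y, i.e. ∃z(Rxz∧Rzy).
The converse is a direct semantic check.
So the correspondent is density.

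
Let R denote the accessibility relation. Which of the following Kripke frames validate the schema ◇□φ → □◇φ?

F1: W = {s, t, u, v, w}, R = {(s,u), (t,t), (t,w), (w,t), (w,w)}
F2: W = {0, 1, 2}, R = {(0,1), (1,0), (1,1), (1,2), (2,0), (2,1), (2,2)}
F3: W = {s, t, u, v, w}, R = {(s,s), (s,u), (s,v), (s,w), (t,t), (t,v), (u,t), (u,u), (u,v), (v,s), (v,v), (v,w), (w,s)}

This is the axiom for convergence; its first-order frame correspondent is ∀x ∀y ∀z (Rxy ∧ Rxz → ∃w (Ryw ∧ Rzw)).
F1: fails — Rsu and Rsu but u and u have no common successor.
F2: condition met.
F3: fails — Rsw and Rsu but w and u have no common successor.
Valid on: F2.

F2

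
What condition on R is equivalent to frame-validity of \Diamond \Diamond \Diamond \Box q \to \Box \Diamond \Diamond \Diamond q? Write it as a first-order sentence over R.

This is a Sahlqvist (Geach-type) schema ◇^3□^1q → □^1◇^3q.
Minimal-valuation argument: fix x; take any y with xR^3y and any z with xR^1z. Set V(q) to the set of worlds R-reachable from y in exactly 1 step. Then □^1q holds at y, so the antecedent holds at x; validity forces ◇^3q at z, giving a w with zR^3w and yR^1w.
First-order correspondent: \forall x \forall y \forall z ((x R^3 y \wedge xRz) \to \exists w (yRw \wedge z R^3 w)).

\forall x \forall y \forall z ((x R^3 y \wedge xRz) \to \exists w (yRw \wedge z R^3 w))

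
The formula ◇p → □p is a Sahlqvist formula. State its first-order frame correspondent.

partial functionality: ∀x ∀y ∀z (Rxy ∧ Rxz → y = z)

Suppose ◇p→□p is valid. Take Rxy, Rxz and set V(p)={y}. Then ◇p at x, so □p at x, so p at z, i.e. z=y.
The converse is a direct semantic check.
Frame condition: ∀x ∀y ∀z (Rxy ∧ Rxz → y = z).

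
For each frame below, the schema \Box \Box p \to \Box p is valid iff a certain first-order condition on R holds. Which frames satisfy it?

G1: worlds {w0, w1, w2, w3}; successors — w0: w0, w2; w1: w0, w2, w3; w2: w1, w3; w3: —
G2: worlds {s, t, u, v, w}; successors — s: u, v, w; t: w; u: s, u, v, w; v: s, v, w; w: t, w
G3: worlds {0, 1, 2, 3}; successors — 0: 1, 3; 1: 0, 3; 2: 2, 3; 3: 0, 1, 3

G2, G3

The schema corresponds to density: \forall x \forall y (Rxy \to \exists z (Rxz \wedge Rzy)).
G1: fails — Rw2w1 but no z with Rw2z and Rzw1.
G2: holds.
G3: holds.
Valid on: G2, G3.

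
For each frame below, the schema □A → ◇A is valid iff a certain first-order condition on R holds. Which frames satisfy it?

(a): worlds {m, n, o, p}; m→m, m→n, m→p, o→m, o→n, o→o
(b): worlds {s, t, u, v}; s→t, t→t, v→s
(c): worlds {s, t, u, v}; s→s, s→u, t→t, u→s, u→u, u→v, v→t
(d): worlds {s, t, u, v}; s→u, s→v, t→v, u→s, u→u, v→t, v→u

(c), (d)

Frame correspondent (Sahlqvist): ∀x ∃y Rxy — i.e. seriality.
(a): fails — world n has no successor.
(b): fails — world u has no successor.
(c): ✓.
(d): ✓.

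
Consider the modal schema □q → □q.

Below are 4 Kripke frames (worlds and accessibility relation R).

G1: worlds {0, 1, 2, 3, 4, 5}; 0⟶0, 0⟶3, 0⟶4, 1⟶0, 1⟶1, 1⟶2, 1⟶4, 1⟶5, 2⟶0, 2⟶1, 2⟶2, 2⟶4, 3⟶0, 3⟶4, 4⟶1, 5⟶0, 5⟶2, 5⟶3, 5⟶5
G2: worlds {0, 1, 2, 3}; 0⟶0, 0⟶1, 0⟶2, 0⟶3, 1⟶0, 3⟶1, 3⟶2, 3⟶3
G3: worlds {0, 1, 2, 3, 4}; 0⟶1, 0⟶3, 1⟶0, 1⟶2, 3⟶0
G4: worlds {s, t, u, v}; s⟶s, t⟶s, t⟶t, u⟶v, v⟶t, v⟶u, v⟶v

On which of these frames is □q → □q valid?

G1, G2, G3, G4

Frame correspondent (Sahlqvist): ∀x ∀z (xRz → ∃w (xRw ∧ z = w)) — i.e. a generalized confluence (Geach) condition.
G1: condition met.
G2: condition met.
G3: condition met.
G4: condition met.
Valid on: G1, G2, G3, G4.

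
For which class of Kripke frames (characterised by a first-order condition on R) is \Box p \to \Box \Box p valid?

Suppose □p→□□p is valid. Take Rxy, Ryz and set V(p)={w : Rxw}. Then □p at x, so □□p at x, so □p at y, so p at z, i.e. Rxz.

transitivity: \forall x \forall y \forall z (Rxy \wedge Ryz \to Rxz)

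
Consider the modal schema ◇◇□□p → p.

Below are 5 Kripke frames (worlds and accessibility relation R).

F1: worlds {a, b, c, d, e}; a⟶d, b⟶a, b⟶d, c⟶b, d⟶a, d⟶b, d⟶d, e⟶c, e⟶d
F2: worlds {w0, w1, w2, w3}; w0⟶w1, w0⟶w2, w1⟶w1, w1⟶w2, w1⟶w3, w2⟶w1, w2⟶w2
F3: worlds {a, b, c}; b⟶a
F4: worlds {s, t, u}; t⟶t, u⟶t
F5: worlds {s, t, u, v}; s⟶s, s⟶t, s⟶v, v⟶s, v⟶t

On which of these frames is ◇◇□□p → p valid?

The schema corresponds to a generalized confluence (Geach) condition: ∀x ∀y (xR²y → ∃w (yR²w ∧ x = w)).
F1: fails — cR²a but no w with aR²w and c=w.
F2: fails — w0R²w1 but no w with w1R²w and w0=w.
F3: holds.
F4: fails — uR²t but no w with tR²w and u=w.
F5: fails — sR²t but no w with tR²w and s=w.
Valid on: F3.

F3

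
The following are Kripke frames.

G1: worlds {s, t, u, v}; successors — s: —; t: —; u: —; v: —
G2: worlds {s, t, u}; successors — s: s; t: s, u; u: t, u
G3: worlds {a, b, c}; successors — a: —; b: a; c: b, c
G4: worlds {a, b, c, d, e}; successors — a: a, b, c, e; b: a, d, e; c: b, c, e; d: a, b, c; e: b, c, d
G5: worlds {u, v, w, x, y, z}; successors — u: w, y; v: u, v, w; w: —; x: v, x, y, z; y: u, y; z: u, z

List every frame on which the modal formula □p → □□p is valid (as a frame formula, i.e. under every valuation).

The schema corresponds to transitivity: ∀x ∀y ∀z (Rxy ∧ Ryz → Rxz).
G1: holds.
G2: fails — Rut and Rts but not Rus.
G3: fails — Rcb and Rba but not Rca.
G4: fails — Reb and Rba but not Rea.
G5: fails — Rvu and Ruy but not Rvy.
Valid on: G1.

G1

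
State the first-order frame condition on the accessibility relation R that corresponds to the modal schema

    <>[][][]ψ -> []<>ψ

This is a Sahlqvist (Geach-type) schema ◇^1□^3ψ → □^1◇^1ψ.
Minimal-valuation argument: fix x; take any y with xR^1y and any z with xR^1z. Set V(ψ) to the set of worlds R-reachable from y in exactly 3 steps. Then □^3ψ holds at y, so the antecedent holds at x; validity forces ◇^1ψ at z, giving a w with zR^1w and yR^3w.
First-order correspondent: forall x forall y forall z ((xRy & xRz) -> exists w (y R^3 w & zRw)).

forall x forall y forall z ((xRy & xRz) -> exists w (y R^3 w & zRw))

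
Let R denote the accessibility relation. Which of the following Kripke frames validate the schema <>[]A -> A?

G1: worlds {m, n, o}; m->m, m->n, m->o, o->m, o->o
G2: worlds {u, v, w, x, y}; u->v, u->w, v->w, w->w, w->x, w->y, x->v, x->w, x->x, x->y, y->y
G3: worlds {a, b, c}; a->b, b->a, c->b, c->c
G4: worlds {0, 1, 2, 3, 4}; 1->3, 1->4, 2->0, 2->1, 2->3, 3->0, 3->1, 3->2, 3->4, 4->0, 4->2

none

This is the axiom for symmetry; its first-order frame correspondent is forall x forall y (Rxy -> Ryx).
G1: fails — Rmn but not Rnm.
G2: fails — Ruv but not Rvu.
G3: fails — Rcb but not Rbc.
G4: fails — R34 but not R43.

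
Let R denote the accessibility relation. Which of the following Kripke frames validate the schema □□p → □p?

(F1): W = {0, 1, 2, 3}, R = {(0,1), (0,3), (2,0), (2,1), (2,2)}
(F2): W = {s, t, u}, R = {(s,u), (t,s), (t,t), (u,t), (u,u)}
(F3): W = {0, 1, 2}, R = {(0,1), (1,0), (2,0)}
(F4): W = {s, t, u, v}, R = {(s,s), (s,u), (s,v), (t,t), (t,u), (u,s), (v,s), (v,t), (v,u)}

This is the axiom for density; its first-order frame correspondent is ∀x ∀y (Rxy → ∃z (Rxz ∧ Rzy)).
(F1): fails — R01 but no z with R0z and Rz1.
(F2): ✓.
(F3): fails — R01 but no z with R0z and Rz1.
(F4): ✓.

(F2), (F4)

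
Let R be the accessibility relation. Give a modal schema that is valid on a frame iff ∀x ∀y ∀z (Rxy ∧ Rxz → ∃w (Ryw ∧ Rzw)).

A defining formula is ◇□r → □◇r (the .2 axiom).

◇□r → □◇r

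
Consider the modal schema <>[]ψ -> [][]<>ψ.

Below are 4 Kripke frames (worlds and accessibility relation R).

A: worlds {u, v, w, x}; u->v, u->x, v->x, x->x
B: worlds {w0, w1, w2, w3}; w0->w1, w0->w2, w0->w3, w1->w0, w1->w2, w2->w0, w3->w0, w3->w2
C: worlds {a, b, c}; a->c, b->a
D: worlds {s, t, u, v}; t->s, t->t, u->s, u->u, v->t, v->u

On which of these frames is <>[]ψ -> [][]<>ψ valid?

A

The schema corresponds to a generalized confluence (Geach) condition: forall x forall y forall z ((xRy & x R^2 z) -> exists w (yRw & zRw)).
A: holds.
B: fails — w0Rw2, w0R²w0 but no w with w2Rw and w0Rw.
C: fails — bRa, bR²c but no w with aRw and cRw.
D: fails — tRs, tR²s but no w with sRw and sRw.
Valid on: A.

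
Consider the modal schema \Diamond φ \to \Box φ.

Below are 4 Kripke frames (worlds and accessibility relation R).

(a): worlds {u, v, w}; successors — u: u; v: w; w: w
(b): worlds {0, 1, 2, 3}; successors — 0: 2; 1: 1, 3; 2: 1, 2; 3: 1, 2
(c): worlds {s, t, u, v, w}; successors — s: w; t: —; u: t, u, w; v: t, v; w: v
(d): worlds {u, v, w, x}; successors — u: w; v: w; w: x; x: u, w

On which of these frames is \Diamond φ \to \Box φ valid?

(a)

This is the axiom for partial functionality; its first-order frame correspondent is \forall x \forall y \forall z (Rxy \wedge Rxz \to y = z).
(a): holds.
(b): fails — 1 sees both 1 and 3.
(c): fails — u sees both t and u.
(d): fails — x sees both u and w.
Valid on: (a).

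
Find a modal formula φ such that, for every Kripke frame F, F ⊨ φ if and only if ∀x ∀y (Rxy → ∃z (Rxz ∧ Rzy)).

The condition is density. The C4 schema □□ψ → □ψ defines it.
Suppose □□ψ→□ψ is valid. Take Rxy and set V(ψ)={w : xR²w}. Then □□ψ at x, so □ψ at x, so ψ at y, i.e. ∃z(Rxz∧Rzy).

□□ψ → □ψ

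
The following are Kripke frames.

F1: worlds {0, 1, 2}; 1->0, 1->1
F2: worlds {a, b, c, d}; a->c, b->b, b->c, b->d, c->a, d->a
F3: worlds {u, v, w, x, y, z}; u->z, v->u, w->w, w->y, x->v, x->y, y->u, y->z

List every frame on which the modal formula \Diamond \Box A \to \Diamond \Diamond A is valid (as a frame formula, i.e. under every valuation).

F2

The schema corresponds to a generalized confluence (Geach) condition: \forall x \forall y (xRy \to \exists w (yRw \wedge x R^2 w)).
F1: fails — 1R0 but no w with 0Rw and 1R²w.
F2: satisfies the condition.
F3: fails — uRz but no t with zRt and uR²t.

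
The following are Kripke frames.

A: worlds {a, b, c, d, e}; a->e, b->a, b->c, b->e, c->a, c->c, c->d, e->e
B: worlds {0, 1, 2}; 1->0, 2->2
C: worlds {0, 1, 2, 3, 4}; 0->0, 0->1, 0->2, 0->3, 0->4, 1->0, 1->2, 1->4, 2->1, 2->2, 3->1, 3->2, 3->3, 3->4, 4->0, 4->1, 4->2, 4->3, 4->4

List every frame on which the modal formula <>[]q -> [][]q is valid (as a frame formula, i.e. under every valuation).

The schema corresponds to a generalized confluence (Geach) condition: forall x forall y forall z ((xRy & x R^2 z) -> exists w (yRw & z = w)).
A: fails — bRa, bR²a but no w with aRw and a=w.
B: satisfies the condition.
C: fails — 0R1, 0R²1 but no w with 1Rw and 1=w.

B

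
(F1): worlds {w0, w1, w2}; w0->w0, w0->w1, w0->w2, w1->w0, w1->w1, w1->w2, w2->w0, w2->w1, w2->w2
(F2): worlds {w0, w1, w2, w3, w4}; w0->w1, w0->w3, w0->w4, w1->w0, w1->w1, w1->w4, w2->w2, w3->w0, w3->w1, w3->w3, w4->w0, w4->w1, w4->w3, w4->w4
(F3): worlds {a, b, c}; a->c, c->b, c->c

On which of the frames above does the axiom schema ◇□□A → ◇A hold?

This is the axiom for a generalized confluence (Geach) condition; its first-order frame correspondent is ∀x ∀y (xRy → ∃w (yR²w ∧ xRw)).
(F1): ✓.
(F2): ✓.
(F3): fails — cRb but no w with bR²w and cRw.
Valid on: (F1), (F2).

(F1), (F2)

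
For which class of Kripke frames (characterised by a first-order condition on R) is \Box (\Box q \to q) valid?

Shift-reflexivity

This schema is the T□ axiom.
It corresponds to shift-reflexivity: \forall x \forall y (Rxy \to Ryy).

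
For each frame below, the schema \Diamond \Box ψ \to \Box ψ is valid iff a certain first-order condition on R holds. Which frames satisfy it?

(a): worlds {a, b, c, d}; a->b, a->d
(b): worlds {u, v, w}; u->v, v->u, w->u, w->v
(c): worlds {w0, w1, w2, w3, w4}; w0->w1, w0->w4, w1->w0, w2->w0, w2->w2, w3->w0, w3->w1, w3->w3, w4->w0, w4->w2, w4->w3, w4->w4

Frame correspondent (Sahlqvist): \forall x \forall y \forall z (Rxy \wedge Rxz \to Ryz) — i.e. the Euclidean property.
(a): fails — Rad and Rad but not Rdd.
(b): fails — Ruv and Ruv but not Rvv.
(c): fails — Rw0w4 and Rw0w1 but not Rw4w1.
Valid on no frame.

none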